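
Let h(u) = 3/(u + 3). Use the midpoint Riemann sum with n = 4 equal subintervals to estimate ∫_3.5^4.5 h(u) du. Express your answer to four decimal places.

0.4293

Δu = (4.5 − 3.5)/4 = 0.25.
Midpoints: 3.625, 3.875, 4.125, 4.375.
h(3.625) = 24/53, h(3.875) = 24/55, h(4.125) = 8/19, h(4.375) = 24/59.
Sum = Δu · [h(3.625) + h(3.875) + h(4.125) + h(4.375)].
Sum ≈ 0.4293.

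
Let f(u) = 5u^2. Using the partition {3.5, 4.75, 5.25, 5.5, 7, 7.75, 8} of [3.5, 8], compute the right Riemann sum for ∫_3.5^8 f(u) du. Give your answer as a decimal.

Subinterval widths: 1.25, 0.5, 0.25, 1.5, 0.75, 0.25.
Right endpoints: 4.75, 5.25, 5.5, 7, 7.75, 8.
f(4.75) = 112.8125, f(5.25) = 137.8125, f(5.5) = 151.25, f(7) = 245, f(7.75) = 300.3125, f(8) = 320.
Sum = Σ Δu_i · f(u_i).
Sum = 920.46875.

920.46875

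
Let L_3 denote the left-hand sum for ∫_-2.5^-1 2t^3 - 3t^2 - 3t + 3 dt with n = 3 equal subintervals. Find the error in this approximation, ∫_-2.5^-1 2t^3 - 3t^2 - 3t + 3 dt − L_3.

Exact integral: ∫_-2.5^-1 f(t) dt = -21.28125.
L_3 = -32.25.
Error = -21.28125 − (-32.25) = 10.96875.

10.96875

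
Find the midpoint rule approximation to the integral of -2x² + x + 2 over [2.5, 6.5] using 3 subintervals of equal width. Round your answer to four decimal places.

Δx = (6.5 − 2.5)/3 = 4/3.
Midpoints: 19/6, 4.5, 35/6.
f(19/6) = -134/9, f(4.5) = -34, f(35/6) = -542/9.
Sum = Δx · [f(19/6) + f(4.5) + f(35/6)].
Sum ≈ -145.4815.

-145.4815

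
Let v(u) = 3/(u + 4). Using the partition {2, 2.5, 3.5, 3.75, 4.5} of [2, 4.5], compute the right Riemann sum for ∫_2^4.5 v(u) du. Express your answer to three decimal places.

0.992

Subinterval widths: 0.5, 1, 0.25, 0.75.
Right endpoints: 2.5, 3.5, 3.75, 4.5.
v(2.5) = 6/13, v(3.5) = 0.4, v(3.75) = 12/31, v(4.5) = 6/17.
Sum = Σ Δu_i · v(u_i).
Sum ≈ 0.992.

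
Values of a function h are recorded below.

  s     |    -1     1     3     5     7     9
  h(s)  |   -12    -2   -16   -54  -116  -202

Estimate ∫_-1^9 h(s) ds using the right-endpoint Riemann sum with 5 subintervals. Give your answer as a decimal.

-780

Δs = 2.
Sum = 2·[(-2) + (-16) + (-54) + (-116) + (-202)] = -780.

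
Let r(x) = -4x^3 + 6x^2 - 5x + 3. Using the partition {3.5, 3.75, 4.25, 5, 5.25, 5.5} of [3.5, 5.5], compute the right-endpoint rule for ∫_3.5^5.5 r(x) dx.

Subinterval widths: 0.25, 0.5, 0.75, 0.25, 0.25.
Right endpoints: 3.75, 4.25, 5, 5.25, 5.5.
r(3.75) = -142.3125, r(4.25) = -216.9375, r(5) = -372, r(5.25) = -436.6875, r(5.5) = -508.5.
Sum = Σ Δx_i · r(x_i).
Sum = -659.34375.

-659.34375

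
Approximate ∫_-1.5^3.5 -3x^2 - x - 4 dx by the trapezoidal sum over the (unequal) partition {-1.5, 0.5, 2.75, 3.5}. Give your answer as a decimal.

-81.15625

Subinterval widths: 2, 2.25, 0.75.
f(-1.5) = -9.25, f(0.5) = -5.25, f(2.75) = -29.4375, f(3.5) = -44.25.
On each subinterval the trapezoid contributes (Δx_i/2)·[f(x_{i-1}) + f(x_i)].
Sum = -81.15625.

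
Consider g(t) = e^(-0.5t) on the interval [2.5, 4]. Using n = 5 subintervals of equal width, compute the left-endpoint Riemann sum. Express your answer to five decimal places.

0.32558

Δt = (4 − 2.5)/5 = 0.3.
Left endpoints: 2.5, 2.8, 3.1, 3.4, 3.7.
g(2.5) ≈ 0.28650, g(2.8) ≈ 0.24660, g(3.1) ≈ 0.21225, g(3.4) ≈ 0.18268, g(3.7) ≈ 0.15724.
Sum = Δt · [g(2.5) + g(2.8) + g(3.1) + g(3.4) + g(3.7)].
Sum ≈ 0.32558.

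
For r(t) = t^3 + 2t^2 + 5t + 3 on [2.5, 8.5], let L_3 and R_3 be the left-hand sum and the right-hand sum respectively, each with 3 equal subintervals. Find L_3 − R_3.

-1521

L_3 = 1190.75.
R_3 = 2711.75.
L_3 − R_3 = -1521.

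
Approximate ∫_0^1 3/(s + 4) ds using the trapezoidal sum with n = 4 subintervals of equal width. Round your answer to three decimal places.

Δs = (1 − 0)/4 = 0.25.
f(0) = 0.75, f(0.25) = 12/17, f(0.5) = 2/3, f(0.75) = 12/19, f(1) = 0.6.
T_4 = (Δs/2)·[f(s_0) + 2f(s_1) + 2f(s_2) + 2f(s_3) + f(s_4)].
Sum ≈ 0.670.

0.670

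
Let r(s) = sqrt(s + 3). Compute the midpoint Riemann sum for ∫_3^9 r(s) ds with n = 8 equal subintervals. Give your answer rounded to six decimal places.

17.916254

Δs = (9 − 3)/8 = 0.75.
Midpoints: 3.375, 4.125, 4.875, 5.625, 6.375, 7.125, 7.875, 8.625.
r(3.375) ≈ 2.524876, r(4.125) ≈ 2.669270, r(4.875) ≈ 2.806243, r(5.625) ≈ 2.936835, r(6.375) ≈ 3.061862, r(7.125) ≈ 3.181981, r(7.875) ≈ 3.297726, r(8.625) ≈ 3.409545.
Sum = Δs · [r(3.375) + r(4.125) + r(4.875) + ...].
Sum ≈ 17.916254.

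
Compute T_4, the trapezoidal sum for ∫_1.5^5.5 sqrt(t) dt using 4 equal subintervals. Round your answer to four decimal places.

Δt = (5.5 − 1.5)/4 = 1.
f(1.5) ≈ 1.2247, f(2.5) ≈ 1.5811, f(3.5) ≈ 1.8708, f(4.5) ≈ 2.1213, f(5.5) ≈ 2.3452.
T_4 = (Δt/2)·[f(t_0) + 2f(t_1) + 2f(t_2) + 2f(t_3) + f(t_4)].
Sum ≈ 7.3583.

7.3583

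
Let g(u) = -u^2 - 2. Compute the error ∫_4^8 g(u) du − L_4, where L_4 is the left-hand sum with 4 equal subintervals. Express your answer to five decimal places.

-23.33333

Exact integral: ∫_4^8 g(u) du ≈ -157.3333333.
L_4 = -134.
Error ≈ -157.3333333 − (-134) ≈ -23.33333.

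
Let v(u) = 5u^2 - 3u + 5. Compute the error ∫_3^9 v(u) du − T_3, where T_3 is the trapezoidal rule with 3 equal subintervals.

-20

Exact integral: ∫_3^9 v(u) du = 1092.
T_3 = 1112.
Error = 1092 − 1112 = -20.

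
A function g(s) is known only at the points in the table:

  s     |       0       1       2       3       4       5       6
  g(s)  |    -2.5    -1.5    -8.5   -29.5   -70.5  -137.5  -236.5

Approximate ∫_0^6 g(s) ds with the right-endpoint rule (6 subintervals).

Δs = 1.
Sum = 1·[(-1.5) + (-8.5) + (-29.5) + (-70.5) + (-137.5) + (-236.5)] = -484.

-484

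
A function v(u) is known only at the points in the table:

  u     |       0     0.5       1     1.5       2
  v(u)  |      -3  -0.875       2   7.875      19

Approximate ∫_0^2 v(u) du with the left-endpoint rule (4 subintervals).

3

Δu = 0.5.
Sum = 0.5·[(-3) + (-0.875) + 2 + 7.875] = 3.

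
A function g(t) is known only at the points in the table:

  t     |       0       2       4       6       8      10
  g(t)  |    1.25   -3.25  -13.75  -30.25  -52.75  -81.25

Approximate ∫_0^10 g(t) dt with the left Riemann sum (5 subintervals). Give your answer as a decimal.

Δt = 2.
Sum = 2·[1.25 + (-3.25) + (-13.75) + (-30.25) + (-52.75)] = -197.5.

-197.5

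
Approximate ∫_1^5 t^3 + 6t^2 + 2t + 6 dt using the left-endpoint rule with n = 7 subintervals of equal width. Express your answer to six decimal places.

376.408163

Δt = (5 − 1)/7 = 4/7.
Left endpoints: 1, 11/7, 15/7, 19/7, 23/7, 27/7, 31/7.
f(1) = 15, f(11/7) = 9549/343, f(15/7) = 16353/343, f(19/7) = 25941/343, f(23/7) = 38697/343, f(27/7) = 55005/343, f(31/7) = 75249/343.
Sum = Δt · [f(1) + f(11/7) + f(15/7) + ...].
Sum ≈ 376.408163.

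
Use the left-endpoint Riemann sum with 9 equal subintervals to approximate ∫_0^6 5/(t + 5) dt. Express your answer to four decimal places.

4.1300

Δt = (6 − 0)/9 = 2/3.
Left endpoints: 0, 2/3, 4/3, 2, 8/3, 10/3, 4, 14/3, 16/3.
f(0) = 1, f(2/3) = 15/17, f(4/3) = 15/19, f(2) = 5/7, f(8/3) = 15/23, f(10/3) = 0.6, f(4) = 5/9, f(14/3) = 15/29, f(16/3) = 15/31.
Sum = Δt · [f(0) + f(2/3) + f(4/3) + ...].
Sum ≈ 4.1300.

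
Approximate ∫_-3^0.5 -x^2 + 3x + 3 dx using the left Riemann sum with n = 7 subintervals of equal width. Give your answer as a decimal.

Δx = (0.5 − (-3))/7 = 0.5.
Left endpoints: -3, -2.5, -2, -1.5, -1, -0.5, 0.
f(-3) = -15, f(-2.5) = -10.75, f(-2) = -7, f(-1.5) = -3.75, f(-1) = -1, f(-0.5) = 1.25, f(0) = 3.
Sum = Δx · [f(-3) + f(-2.5) + f(-2) + ...].
Sum = -16.625.

-16.625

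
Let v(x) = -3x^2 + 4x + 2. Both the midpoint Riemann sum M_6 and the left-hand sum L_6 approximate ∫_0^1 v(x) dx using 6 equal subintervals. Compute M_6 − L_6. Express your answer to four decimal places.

M_6 ≈ 3.006944.
L_6 ≈ 2.902778.
M_6 − L_6 ≈ 0.1042.

0.1042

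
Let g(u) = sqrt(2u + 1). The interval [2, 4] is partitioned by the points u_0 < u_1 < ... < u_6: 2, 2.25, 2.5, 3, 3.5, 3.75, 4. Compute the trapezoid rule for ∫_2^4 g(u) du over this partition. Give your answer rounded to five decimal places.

5.27177

Subinterval widths: 0.25, 0.25, 0.5, 0.5, 0.25, 0.25.
g(2) ≈ 2.23607, g(2.25) ≈ 2.34521, g(2.5) ≈ 2.44949, g(3) ≈ 2.64575, g(3.5) ≈ 2.82843, g(3.75) ≈ 2.91548, g(4) ≈ 3.00000.
On each subinterval the trapezoid contributes (Δu_i/2)·[g(u_{i-1}) + g(u_i)].
Sum ≈ 5.27177.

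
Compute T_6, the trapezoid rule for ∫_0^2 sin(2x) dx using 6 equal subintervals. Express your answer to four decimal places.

0.7960

Δx = (2 − 0)/6 = 1/3.
f(0) ≈ 0.0000, f(1/3) ≈ 0.6184, f(2/3) ≈ 0.9719, f(1) ≈ 0.9093, f(4/3) ≈ 0.4573, f(5/3) ≈ -0.1906, f(2) ≈ -0.7568.
T_6 = (Δx/2)·[f(x_0) + 2f(x_1) + ... + 2f(x_{5}) + f(x_6)].
Sum ≈ 0.7960.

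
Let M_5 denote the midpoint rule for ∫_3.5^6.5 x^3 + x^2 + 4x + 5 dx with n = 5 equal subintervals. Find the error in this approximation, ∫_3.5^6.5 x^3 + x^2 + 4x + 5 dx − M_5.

1.44

Exact integral: ∫_3.5^6.5 f(x) dx = 561.
M_5 = 559.56.
Error = 561 − 559.56 = 1.44.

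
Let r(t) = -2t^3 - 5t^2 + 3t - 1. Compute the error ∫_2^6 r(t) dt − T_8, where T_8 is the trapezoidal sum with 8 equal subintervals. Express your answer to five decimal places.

Exact integral: ∫_2^6 r(t) dt ≈ -942.6666667.
T_8 = -947.5.
Error ≈ -942.6666667 − (-947.5) ≈ 4.83333.

4.83333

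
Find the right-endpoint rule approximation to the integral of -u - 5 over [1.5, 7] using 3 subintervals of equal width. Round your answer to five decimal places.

-55.91667

Δu = (7 − 1.5)/3 = 11/6.
Right endpoints: 10/3, 31/6, 7.
f(10/3) = -25/3, f(31/6) = -61/6, f(7) = -12.
Sum = Δu · [f(10/3) + f(31/6) + f(7)].
Sum ≈ -55.91667.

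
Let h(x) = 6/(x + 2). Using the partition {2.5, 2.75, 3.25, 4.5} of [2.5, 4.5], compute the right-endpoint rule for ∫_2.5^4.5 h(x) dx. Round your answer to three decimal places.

Subinterval widths: 0.25, 0.5, 1.25.
Right endpoints: 2.75, 3.25, 4.5.
h(2.75) = 24/19, h(3.25) = 8/7, h(4.5) = 12/13.
Sum = Σ Δx_i · h(x_i).
Sum ≈ 2.041.

2.041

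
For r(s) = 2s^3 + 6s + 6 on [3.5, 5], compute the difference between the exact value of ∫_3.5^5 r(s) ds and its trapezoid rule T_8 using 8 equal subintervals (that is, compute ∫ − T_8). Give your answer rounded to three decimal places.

-0.224

Exact integral: ∫_3.5^5 r(s) ds = 284.71875.
T_8 ≈ 284.94287.
Error ≈ 284.71875 − 284.94287 ≈ -0.224.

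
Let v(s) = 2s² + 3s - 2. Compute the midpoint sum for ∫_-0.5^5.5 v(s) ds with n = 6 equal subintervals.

Δs = (5.5 − (-0.5))/6 = 1.
Midpoints: 0, 1, 2, 3, 4, 5.
v(0) = -2, v(1) = 3, v(2) = 12, v(3) = 25, v(4) = 42, v(5) = 63.
Sum = Δs · [v(0) + v(1) + v(2) + ...].
Sum = 143.

143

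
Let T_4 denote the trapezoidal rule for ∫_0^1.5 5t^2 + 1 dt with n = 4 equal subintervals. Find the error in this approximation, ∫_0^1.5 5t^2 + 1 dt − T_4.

-0.17578125

Exact integral: ∫_0^1.5 f(t) dt = 7.125.
T_4 = 7.30078125.
Error = 7.125 − 7.30078125 = -0.17578125.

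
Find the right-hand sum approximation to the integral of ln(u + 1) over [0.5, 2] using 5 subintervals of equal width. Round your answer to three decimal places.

1.289

Δu = (2 − 0.5)/5 = 0.3.
Right endpoints: 0.8, 1.1, 1.4, 1.7, 2.
f(0.8) ≈ 0.588, f(1.1) ≈ 0.742, f(1.4) ≈ 0.875, f(1.7) ≈ 0.993, f(2) ≈ 1.099.
Sum = Δu · [f(0.8) + f(1.1) + f(1.4) + f(1.7) + f(2)].
Sum ≈ 1.289.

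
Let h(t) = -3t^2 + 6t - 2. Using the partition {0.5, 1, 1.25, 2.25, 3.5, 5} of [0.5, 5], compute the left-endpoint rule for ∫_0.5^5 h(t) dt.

Subinterval widths: 0.5, 0.25, 1, 1.25, 1.5.
Left endpoints: 0.5, 1, 1.25, 2.25, 3.5.
h(0.5) = 0.25, h(1) = 1, h(1.25) = 0.8125, h(2.25) = -3.6875, h(3.5) = -17.75.
Sum = Σ Δt_i · h(t_i).
Sum = -30.046875.

-30.046875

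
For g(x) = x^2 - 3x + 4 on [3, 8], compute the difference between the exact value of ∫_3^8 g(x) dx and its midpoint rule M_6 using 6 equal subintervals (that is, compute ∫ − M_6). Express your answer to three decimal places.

Exact integral: ∫_3^8 g(x) dx ≈ 99.16667.
M_6 ≈ 98.87731.
Error ≈ 99.16667 − 98.87731 ≈ 0.289.

0.289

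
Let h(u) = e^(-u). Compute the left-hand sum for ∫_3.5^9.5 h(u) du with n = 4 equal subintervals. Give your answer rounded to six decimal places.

0.058161

Δu = (9.5 − 3.5)/4 = 1.5.
Left endpoints: 3.5, 5, 6.5, 8.
h(3.5) ≈ 0.030197, h(5) ≈ 0.006738, h(6.5) ≈ 0.001503, h(8) ≈ 0.000335.
Sum = Δu · [h(3.5) + h(5) + h(6.5) + h(8)].
Sum ≈ 0.058161.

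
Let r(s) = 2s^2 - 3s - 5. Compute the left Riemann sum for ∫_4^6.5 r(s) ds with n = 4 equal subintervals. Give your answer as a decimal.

74.8046875

Δs = (6.5 − 4)/4 = 0.625.
Left endpoints: 4, 4.625, 5.25, 5.875.
r(4) = 15, r(4.625) = 23.90625, r(5.25) = 34.375, r(5.875) = 46.40625.
Sum = Δs · [r(4) + r(4.625) + r(5.25) + r(5.875)].
Sum = 74.8046875.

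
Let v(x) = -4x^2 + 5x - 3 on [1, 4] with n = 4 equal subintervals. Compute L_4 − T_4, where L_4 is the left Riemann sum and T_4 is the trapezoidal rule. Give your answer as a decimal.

16.875

L_4 = -39.75.
T_4 = -56.625.
L_4 − T_4 = 16.875.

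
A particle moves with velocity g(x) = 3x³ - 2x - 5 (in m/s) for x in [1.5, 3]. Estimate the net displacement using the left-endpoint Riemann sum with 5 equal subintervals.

32.9775

Δx = (3 − 1.5)/5 = 0.3.
Left endpoints: 1.5, 1.8, 2.1, 2.4, 2.7.
g(1.5) = 2.125, g(1.8) = 8.896, g(2.1) = 18.583, g(2.4) = 31.672, g(2.7) = 48.649.
Sum = Δx · [g(1.5) + g(1.8) + g(2.1) + g(2.4) + g(2.7)].
Sum = 32.9775.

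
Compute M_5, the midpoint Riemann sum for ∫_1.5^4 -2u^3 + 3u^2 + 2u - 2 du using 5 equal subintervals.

Δu = (4 − 1.5)/5 = 0.5.
Midpoints: 1.75, 2.25, 2.75, 3.25, 3.75.
f(1.75) = -0.03125, f(2.25) = -5.09375, f(2.75) = -15.40625, f(3.25) = -32.46875, f(3.75) = -57.78125.
Sum = Δu · [f(1.75) + f(2.25) + f(2.75) + f(3.25) + f(3.75)].
Sum = -55.390625.

-55.390625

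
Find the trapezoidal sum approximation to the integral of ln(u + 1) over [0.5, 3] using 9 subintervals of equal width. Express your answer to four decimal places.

2.4343

Δu = (3 − 0.5)/9 = 5/18.
f(0.5) ≈ 0.4055, f(7/9) ≈ 0.5754, f(19/18) ≈ 0.7205, f(4/3) ≈ 0.8473, f(29/18) ≈ 0.9598, f(17/9) ≈ 1.0609, f(13/6) ≈ 1.1527, f(22/9) ≈ 1.2368, f(49/18) ≈ 1.3143, f(3) ≈ 1.3863.
T_9 = (Δu/2)·[f(u_0) + 2f(u_1) + ... + 2f(u_{8}) + f(u_9)].
Sum ≈ 2.4343.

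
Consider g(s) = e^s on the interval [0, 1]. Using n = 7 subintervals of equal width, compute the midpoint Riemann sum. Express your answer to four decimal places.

1.7168

Δs = (1 − 0)/7 = 1/7.
Midpoints: 1/14, 3/14, 5/14, 0.5, 9/14, 11/14, 13/14.
g(1/14) ≈ 1.0740, g(3/14) ≈ 1.2390, g(5/14) ≈ 1.4292, g(0.5) ≈ 1.6487, g(9/14) ≈ 1.9019, g(11/14) ≈ 2.1940, g(13/14) ≈ 2.5309.
Sum = Δs · [g(1/14) + g(3/14) + g(5/14) + ...].
Sum ≈ 1.7168.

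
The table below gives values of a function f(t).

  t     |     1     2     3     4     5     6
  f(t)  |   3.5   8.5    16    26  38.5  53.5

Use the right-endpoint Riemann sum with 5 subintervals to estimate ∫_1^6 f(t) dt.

142.5

Δt = 1.
Sum = 1·[8.5 + 16 + 26 + 38.5 + 53.5] = 142.5.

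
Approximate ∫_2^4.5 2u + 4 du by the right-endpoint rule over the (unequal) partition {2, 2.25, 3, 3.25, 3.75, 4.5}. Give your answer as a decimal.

Subinterval widths: 0.25, 0.75, 0.25, 0.5, 0.75.
Right endpoints: 2.25, 3, 3.25, 3.75, 4.5.
f(2.25) = 8.5, f(3) = 10, f(3.25) = 10.5, f(3.75) = 11.5, f(4.5) = 13.
Sum = Σ Δu_i · f(u_i).
Sum = 27.75.

27.75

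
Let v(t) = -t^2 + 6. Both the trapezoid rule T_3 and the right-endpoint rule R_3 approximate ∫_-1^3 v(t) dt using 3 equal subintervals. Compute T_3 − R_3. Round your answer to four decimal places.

5.3333

T_3 ≈ 13.481481.
R_3 ≈ 8.148148.
T_3 − R_3 ≈ 5.3333.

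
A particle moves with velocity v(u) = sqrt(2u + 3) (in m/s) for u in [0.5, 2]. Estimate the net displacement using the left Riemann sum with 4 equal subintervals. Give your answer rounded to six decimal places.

3.384247

Δu = (2 − 0.5)/4 = 0.375.
Left endpoints: 0.5, 0.875, 1.25, 1.625.
v(0.5) ≈ 2.000000, v(0.875) ≈ 2.179449, v(1.25) ≈ 2.345208, v(1.625) ≈ 2.500000.
Sum = Δu · [v(0.5) + v(0.875) + v(1.25) + v(1.625)].
Sum ≈ 3.384247.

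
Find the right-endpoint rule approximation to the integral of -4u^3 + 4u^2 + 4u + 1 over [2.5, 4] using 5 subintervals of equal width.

-154.5

Δu = (4 − 2.5)/5 = 0.3.
Right endpoints: 2.8, 3.1, 3.4, 3.7, 4.
f(2.8) = -44.248, f(3.1) = -67.324, f(3.4) = -96.376, f(3.7) = -132.052, f(4) = -175.
Sum = Δu · [f(2.8) + f(3.1) + f(3.4) + f(3.7) + f(4)].
Sum = -154.5.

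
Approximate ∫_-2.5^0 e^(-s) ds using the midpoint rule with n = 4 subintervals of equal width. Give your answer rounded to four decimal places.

11.0025

Δs = (0 − (-2.5))/4 = 0.625.
Midpoints: -2.1875, -1.5625, -0.9375, -0.3125.
f(-2.1875) ≈ 8.9129, f(-1.5625) ≈ 4.7707, f(-0.9375) ≈ 2.5536, f(-0.3125) ≈ 1.3668.
Sum = Δs · [f(-2.1875) + f(-1.5625) + f(-0.9375) + f(-0.3125)].
Sum ≈ 11.0025.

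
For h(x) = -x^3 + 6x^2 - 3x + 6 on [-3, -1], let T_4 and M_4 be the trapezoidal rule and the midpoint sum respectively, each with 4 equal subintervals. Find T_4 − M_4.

T_4 = 97.
M_4 = 95.5.
T_4 − M_4 = 1.5.

1.5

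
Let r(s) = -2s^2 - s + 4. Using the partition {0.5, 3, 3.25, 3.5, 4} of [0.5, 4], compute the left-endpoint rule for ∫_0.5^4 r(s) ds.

Subinterval widths: 2.5, 0.25, 0.25, 0.5.
Left endpoints: 0.5, 3, 3.25, 3.5.
r(0.5) = 3, r(3) = -17, r(3.25) = -20.375, r(3.5) = -24.
Sum = Σ Δs_i · r(s_i).
Sum = -13.84375.

-13.84375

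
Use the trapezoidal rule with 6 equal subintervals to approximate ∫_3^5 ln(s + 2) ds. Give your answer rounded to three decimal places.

Δs = (5 − 3)/6 = 1/3.
f(3) ≈ 1.609, f(10/3) ≈ 1.674, f(11/3) ≈ 1.735, f(4) ≈ 1.792, f(13/3) ≈ 1.846, f(14/3) ≈ 1.897, f(5) ≈ 1.946.
T_6 = (Δs/2)·[f(s_0) + 2f(s_1) + ... + 2f(s_{5}) + f(s_6)].
Sum ≈ 3.574.

3.574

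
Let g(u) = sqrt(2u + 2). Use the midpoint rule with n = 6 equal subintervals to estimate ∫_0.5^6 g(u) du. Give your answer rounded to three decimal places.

Δu = (6 − 0.5)/6 = 11/12.
Midpoints: 23/24, 1.875, 67/24, 89/24, 4.625, 133/24.
g(23/24) ≈ 1.979, g(1.875) ≈ 2.398, g(67/24) ≈ 2.754, g(89/24) ≈ 3.069, g(4.625) ≈ 3.354, g(133/24) ≈ 3.617.
Sum = Δu · [g(23/24) + g(1.875) + g(67/24) + ...].
Sum ≈ 15.740.

15.740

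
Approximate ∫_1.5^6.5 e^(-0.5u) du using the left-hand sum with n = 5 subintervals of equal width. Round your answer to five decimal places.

1.10197

Δu = (6.5 − 1.5)/5 = 1.
Left endpoints: 1.5, 2.5, 3.5, 4.5, 5.5.
f(1.5) ≈ 0.47237, f(2.5) ≈ 0.28650, f(3.5) ≈ 0.17377, f(4.5) ≈ 0.10540, f(5.5) ≈ 0.06393.
Sum = Δu · [f(1.5) + f(2.5) + f(3.5) + f(4.5) + f(5.5)].
Sum ≈ 1.10197.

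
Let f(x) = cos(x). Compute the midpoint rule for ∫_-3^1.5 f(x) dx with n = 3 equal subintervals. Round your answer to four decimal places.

1.2528

Δx = (1.5 − (-3))/3 = 1.5.
Midpoints: -2.25, -0.75, 0.75.
f(-2.25) ≈ -0.6282, f(-0.75) ≈ 0.7317, f(0.75) ≈ 0.7317.
Sum = Δx · [f(-2.25) + f(-0.75) + f(0.75)].
Sum ≈ 1.2528.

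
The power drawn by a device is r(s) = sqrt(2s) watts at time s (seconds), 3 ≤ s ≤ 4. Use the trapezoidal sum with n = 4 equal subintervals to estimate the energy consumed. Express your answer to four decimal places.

Δs = (4 − 3)/4 = 0.25.
r(3) ≈ 2.4495, r(3.25) ≈ 2.5495, r(3.5) ≈ 2.6458, r(3.75) ≈ 2.7386, r(4) ≈ 2.8284.
T_4 = (Δs/2)·[r(s_0) + 2r(s_1) + 2r(s_2) + 2r(s_3) + r(s_4)].
Sum ≈ 2.6432.

2.6432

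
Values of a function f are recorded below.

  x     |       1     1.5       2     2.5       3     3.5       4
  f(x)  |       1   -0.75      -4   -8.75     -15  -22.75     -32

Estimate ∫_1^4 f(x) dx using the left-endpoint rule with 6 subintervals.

-25.125

Δx = 0.5.
Sum = 0.5·[1 + (-0.75) + (-4) + (-8.75) + (-15) + (-22.75)] = -25.125.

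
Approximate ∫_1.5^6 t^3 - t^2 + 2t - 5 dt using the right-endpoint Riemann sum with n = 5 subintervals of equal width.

353.88

Δt = (6 − 1.5)/5 = 0.9.
Right endpoints: 2.4, 3.3, 4.2, 5.1, 6.
f(2.4) = 7.864, f(3.3) = 26.647, f(4.2) = 59.848, f(5.1) = 111.841, f(6) = 187.
Sum = Δt · [f(2.4) + f(3.3) + f(4.2) + f(5.1) + f(6)].
Sum = 353.88.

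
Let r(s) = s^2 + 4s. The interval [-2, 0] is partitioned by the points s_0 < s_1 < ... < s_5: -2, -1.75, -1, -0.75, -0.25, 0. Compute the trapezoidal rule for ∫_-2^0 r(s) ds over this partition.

-5.234375

Subinterval widths: 0.25, 0.75, 0.25, 0.5, 0.25.
r(-2) = -4, r(-1.75) = -3.9375, r(-1) = -3, r(-0.75) = -2.4375, r(-0.25) = -0.9375, r(0) = 0.
On each subinterval the trapezoid contributes (Δs_i/2)·[r(s_{i-1}) + r(s_i)].
Sum = -5.234375.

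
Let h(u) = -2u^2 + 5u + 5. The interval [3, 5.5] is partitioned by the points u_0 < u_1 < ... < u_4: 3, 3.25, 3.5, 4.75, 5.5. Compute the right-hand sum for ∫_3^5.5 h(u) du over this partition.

-41.9375

Subinterval widths: 0.25, 0.25, 1.25, 0.75.
Right endpoints: 3.25, 3.5, 4.75, 5.5.
h(3.25) = 0.125, h(3.5) = -2, h(4.75) = -16.375, h(5.5) = -28.
Sum = Σ Δu_i · h(u_i).
Sum = -41.9375.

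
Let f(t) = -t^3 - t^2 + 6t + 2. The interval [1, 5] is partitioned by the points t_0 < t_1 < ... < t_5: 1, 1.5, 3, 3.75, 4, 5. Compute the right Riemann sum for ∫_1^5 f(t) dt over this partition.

-184.53515625

Subinterval widths: 0.5, 1.5, 0.75, 0.25, 1.
Right endpoints: 1.5, 3, 3.75, 4, 5.
f(1.5) = 5.375, f(3) = -16, f(3.75) = -42.296875, f(4) = -54, f(5) = -118.
Sum = Σ Δt_i · f(t_i).
Sum = -184.53515625.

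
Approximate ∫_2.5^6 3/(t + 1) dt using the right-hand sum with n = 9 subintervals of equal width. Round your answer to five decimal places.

1.99842

Δt = (6 − 2.5)/9 = 7/18.
Right endpoints: 26/9, 59/18, 11/3, 73/18, 40/9, 29/6, 47/9, 101/18, 6.
f(26/9) = 27/35, f(59/18) = 54/77, f(11/3) = 9/14, f(73/18) = 54/91, f(40/9) = 27/49, f(29/6) = 18/35, f(47/9) = 27/56, f(101/18) = 54/119, f(6) = 3/7.
Sum = Δt · [f(26/9) + f(59/18) + f(11/3) + ...].
Sum ≈ 1.99842.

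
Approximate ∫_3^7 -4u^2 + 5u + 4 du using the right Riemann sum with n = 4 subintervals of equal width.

Δu = (7 − 3)/4 = 1.
Right endpoints: 4, 5, 6, 7.
f(4) = -40, f(5) = -71, f(6) = -110, f(7) = -157.
Sum = Δu · [f(4) + f(5) + f(6) + f(7)].
Sum = -378.

-378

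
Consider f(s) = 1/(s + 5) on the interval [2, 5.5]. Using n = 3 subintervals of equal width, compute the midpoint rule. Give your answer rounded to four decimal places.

Δs = (5.5 − 2)/3 = 7/6.
Midpoints: 31/12, 3.75, 59/12.
f(31/12) = 12/91, f(3.75) = 4/35, f(59/12) = 12/119.
Sum = Δs · [f(31/12) + f(3.75) + f(59/12)].
Sum ≈ 0.4048.

0.4048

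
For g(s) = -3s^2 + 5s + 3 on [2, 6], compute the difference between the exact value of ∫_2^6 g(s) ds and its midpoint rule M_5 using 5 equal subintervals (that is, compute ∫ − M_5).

Exact integral: ∫_2^6 g(s) ds = -116.
M_5 = -115.36.
Error = -116 − (-115.36) = -0.64.

-0.64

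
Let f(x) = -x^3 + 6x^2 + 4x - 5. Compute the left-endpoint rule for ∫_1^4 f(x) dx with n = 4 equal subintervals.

Δx = (4 − 1)/4 = 0.75.
Left endpoints: 1, 1.75, 2.5, 3.25.
f(1) = 4, f(1.75) = 15.015625, f(2.5) = 26.875, f(3.25) = 37.046875.
Sum = Δx · [f(1) + f(1.75) + f(2.5) + f(3.25)].
Sum = 62.203125.

62.203125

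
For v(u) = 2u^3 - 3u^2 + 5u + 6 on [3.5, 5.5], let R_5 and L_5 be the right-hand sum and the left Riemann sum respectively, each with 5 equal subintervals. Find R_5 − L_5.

81.2

R_5 = 357.88.
L_5 = 276.68.
R_5 − L_5 = 81.2.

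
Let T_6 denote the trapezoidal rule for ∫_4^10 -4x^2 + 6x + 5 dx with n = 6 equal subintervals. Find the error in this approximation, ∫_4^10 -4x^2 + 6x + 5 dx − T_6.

Exact integral: ∫_4^10 f(x) dx = -966.
T_6 = -970.
Error = -966 − (-970) = 4.

4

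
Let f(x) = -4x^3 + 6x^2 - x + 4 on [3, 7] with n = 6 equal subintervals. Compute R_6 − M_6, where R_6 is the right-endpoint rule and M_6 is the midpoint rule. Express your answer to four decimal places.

-366.6667

R_6 ≈ -2050.666667.
M_6 = -1684.
R_6 − M_6 ≈ -366.6667.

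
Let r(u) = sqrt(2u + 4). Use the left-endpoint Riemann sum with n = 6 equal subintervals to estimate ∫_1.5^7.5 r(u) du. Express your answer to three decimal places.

Δu = (7.5 − 1.5)/6 = 1.
Left endpoints: 1.5, 2.5, 3.5, 4.5, 5.5, 6.5.
r(1.5) ≈ 2.646, r(2.5) ≈ 3.000, r(3.5) ≈ 3.317, r(4.5) ≈ 3.606, r(5.5) ≈ 3.873, r(6.5) ≈ 4.123.
Sum = Δu · [r(1.5) + r(2.5) + r(3.5) + ...].
Sum ≈ 20.564.

20.564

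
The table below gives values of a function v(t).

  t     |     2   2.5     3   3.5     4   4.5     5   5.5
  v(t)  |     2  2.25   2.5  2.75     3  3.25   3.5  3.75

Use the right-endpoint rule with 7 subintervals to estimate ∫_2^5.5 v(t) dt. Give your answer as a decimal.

10.5

Δt = 0.5.
Sum = 0.5·[2.25 + 2.5 + 2.75 + 3 + 3.25 + 3.5 + 3.75] = 10.5.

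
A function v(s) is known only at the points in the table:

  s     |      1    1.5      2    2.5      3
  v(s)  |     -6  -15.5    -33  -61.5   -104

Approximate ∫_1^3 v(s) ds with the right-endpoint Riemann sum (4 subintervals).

Δs = 0.5.
Sum = 0.5·[(-15.5) + (-33) + (-61.5) + (-104)] = -107.

-107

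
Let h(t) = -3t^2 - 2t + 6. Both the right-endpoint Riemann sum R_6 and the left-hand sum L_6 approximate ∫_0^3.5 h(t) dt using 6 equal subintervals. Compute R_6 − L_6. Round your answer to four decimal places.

R_6 ≈ -47.480903.
L_6 ≈ -21.960069.
R_6 − L_6 ≈ -25.5208.

-25.5208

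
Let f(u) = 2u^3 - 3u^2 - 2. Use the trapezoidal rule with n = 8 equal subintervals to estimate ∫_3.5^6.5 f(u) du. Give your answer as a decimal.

Δu = (6.5 − 3.5)/8 = 0.375.
f(3.5) = 47, f(3.875) = 69.32421875, f(4.25) = 97.34375, f(4.625) = 131.69140625, f(5) = 173, f(5.375) = 221.90234375, f(5.75) = 279.03125, f(6.125) = 345.01953125, f(6.5) = 420.5.
T_8 = (Δu/2)·[f(u_0) + 2f(u_1) + ... + 2f(u_{7}) + f(u_8)].
Sum = 581.6484375.

581.6484375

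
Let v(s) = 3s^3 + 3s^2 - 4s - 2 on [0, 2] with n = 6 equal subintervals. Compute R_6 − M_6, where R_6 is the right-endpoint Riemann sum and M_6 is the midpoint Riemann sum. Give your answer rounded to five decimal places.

5.33333

R_6 ≈ 13.1111111.
M_6 ≈ 7.7777778.
R_6 − M_6 ≈ 5.33333.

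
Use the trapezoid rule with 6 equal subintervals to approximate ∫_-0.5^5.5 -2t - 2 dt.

-42

Δt = (5.5 − (-0.5))/6 = 1.
f(-0.5) = -1, f(0.5) = -3, f(1.5) = -5, f(2.5) = -7, f(3.5) = -9, f(4.5) = -11, f(5.5) = -13.
T_6 = (Δt/2)·[f(t_0) + 2f(t_1) + ... + 2f(t_{5}) + f(t_6)].
Sum = -42.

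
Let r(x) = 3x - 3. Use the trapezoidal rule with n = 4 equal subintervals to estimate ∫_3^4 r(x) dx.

Δx = (4 − 3)/4 = 0.25.
r(3) = 6, r(3.25) = 6.75, r(3.5) = 7.5, r(3.75) = 8.25, r(4) = 9.
T_4 = (Δx/2)·[r(x_0) + 2r(x_1) + 2r(x_2) + 2r(x_3) + r(x_4)].
Sum = 7.5.

7.5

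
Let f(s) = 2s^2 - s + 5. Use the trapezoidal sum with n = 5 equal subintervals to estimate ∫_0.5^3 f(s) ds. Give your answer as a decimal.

26.25

Δs = (3 − 0.5)/5 = 0.5.
f(0.5) = 5, f(1) = 6, f(1.5) = 8, f(2) = 11, f(2.5) = 15, f(3) = 20.
T_5 = (Δs/2)·[f(s_0) + 2f(s_1) + ... + 2f(s_{4}) + f(s_5)].
Sum = 26.25.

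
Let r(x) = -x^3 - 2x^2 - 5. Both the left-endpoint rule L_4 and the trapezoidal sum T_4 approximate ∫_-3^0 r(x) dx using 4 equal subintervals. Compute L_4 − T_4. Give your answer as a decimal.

3.375

L_4 = -8.671875.
T_4 = -12.046875.
L_4 − T_4 = 3.375.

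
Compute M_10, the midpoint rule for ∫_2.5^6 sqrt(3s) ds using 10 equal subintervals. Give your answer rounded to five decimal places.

12.40720

Δs = (6 − 2.5)/10 = 0.35.
Midpoints: 2.675, 3.025, 3.375, 3.725, 4.075, 4.425, 4.775, 5.125, 5.475, 5.825.
f(2.675) ≈ 2.83284, f(3.025) ≈ 3.01247, f(3.375) ≈ 3.18198, f(3.725) ≈ 3.34290, f(4.075) ≈ 3.49643, f(4.425) ≈ 3.64349, f(4.775) ≈ 3.78484, f(5.125) ≈ 3.92110, f(5.475) ≈ 4.05278, f(5.825) ≈ 4.18031.
Sum = Δs · [f(2.675) + f(3.025) + f(3.375) + ...].
Sum ≈ 12.40720.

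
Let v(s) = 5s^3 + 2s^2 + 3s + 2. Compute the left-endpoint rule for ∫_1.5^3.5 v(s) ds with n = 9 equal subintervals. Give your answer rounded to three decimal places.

202.400

Δs = (3.5 − 1.5)/9 = 2/9.
Left endpoints: 1.5, 31/18, 35/18, 13/6, 43/18, 47/18, 17/6, 55/18, 59/18.
v(1.5) = 27.875, v(31/18) = 225347/5832, v(35/18) = 304159/5832, v(13/6) = 14849/216, v(43/18) = 517559/5832, v(47/18) = 655987/5832, v(17/6) = 30301/216, v(55/18) = 1005899/5832, v(59/18) = 1221223/5832.
Sum = Δs · [v(1.5) + v(31/18) + v(35/18) + ...].
Sum ≈ 202.400.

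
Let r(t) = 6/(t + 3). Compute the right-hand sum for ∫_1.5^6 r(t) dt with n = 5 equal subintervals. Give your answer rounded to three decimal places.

3.874

Δt = (6 − 1.5)/5 = 0.9.
Right endpoints: 2.4, 3.3, 4.2, 5.1, 6.
r(2.4) = 10/9, r(3.3) = 20/21, r(4.2) = 5/6, r(5.1) = 20/27, r(6) = 2/3.
Sum = Δt · [r(2.4) + r(3.3) + r(4.2) + r(5.1) + r(6)].
Sum ≈ 3.874.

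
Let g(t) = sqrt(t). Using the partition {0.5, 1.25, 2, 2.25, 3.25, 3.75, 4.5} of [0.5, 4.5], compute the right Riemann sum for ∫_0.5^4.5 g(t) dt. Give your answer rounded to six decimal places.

Subinterval widths: 0.75, 0.75, 0.25, 1, 0.5, 0.75.
Right endpoints: 1.25, 2, 2.25, 3.25, 3.75, 4.5.
g(1.25) ≈ 1.118034, g(2) ≈ 1.414214, g(2.25) ≈ 1.500000, g(3.25) ≈ 1.802776, g(3.75) ≈ 1.936492, g(4.5) ≈ 2.121320.
Sum = Σ Δt_i · g(t_i).
Sum ≈ 6.636197.

6.636197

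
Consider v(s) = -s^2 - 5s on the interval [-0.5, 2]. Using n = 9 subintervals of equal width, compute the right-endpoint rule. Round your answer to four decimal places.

Δs = (2 − (-0.5))/9 = 5/18.
Right endpoints: -2/9, 1/18, 1/3, 11/18, 8/9, 7/6, 13/9, 31/18, 2.
v(-2/9) = 86/81, v(1/18) = -91/324, v(1/3) = -16/9, v(11/18) = -1111/324, v(8/9) = -424/81, v(7/6) = -259/36, v(13/9) = -754/81, v(31/18) = -3751/324, v(2) = -14.
Sum = Δs · [v(-2/9) + v(1/18) + v(1/3) + ...].
Sum ≈ -14.3724.

-14.3724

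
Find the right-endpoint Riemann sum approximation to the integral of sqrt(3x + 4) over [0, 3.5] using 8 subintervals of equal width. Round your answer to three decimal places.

Δx = (3.5 − 0)/8 = 0.4375.
Right endpoints: 0.4375, 0.875, 1.3125, 1.75, 2.1875, 2.625, 3.0625, 3.5.
f(0.4375) ≈ 2.305, f(0.875) ≈ 2.574, f(1.3125) ≈ 2.817, f(1.75) ≈ 3.041, f(2.1875) ≈ 3.250, f(2.625) ≈ 3.446, f(3.0625) ≈ 3.631, f(3.5) ≈ 3.808.
Sum = Δx · [f(0.4375) + f(0.875) + f(1.3125) + ...].
Sum ≈ 10.882.

10.882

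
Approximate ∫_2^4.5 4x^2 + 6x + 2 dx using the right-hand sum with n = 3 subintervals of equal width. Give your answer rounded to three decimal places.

Δx = (4.5 − 2)/3 = 5/6.
Right endpoints: 17/6, 11/3, 4.5.
f(17/6) = 460/9, f(11/3) = 700/9, f(4.5) = 110.
Sum = Δx · [f(17/6) + f(11/3) + f(4.5)].
Sum ≈ 199.074.

199.074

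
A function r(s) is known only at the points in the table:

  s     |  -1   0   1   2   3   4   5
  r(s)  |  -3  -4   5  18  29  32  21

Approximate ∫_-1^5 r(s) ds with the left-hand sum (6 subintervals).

Δs = 1.
Sum = 1·[(-3) + (-4) + 5 + 18 + 29 + 32] = 77.

77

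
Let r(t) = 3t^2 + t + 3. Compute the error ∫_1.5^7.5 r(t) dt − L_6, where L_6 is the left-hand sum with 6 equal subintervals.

Exact integral: ∫_1.5^7.5 r(t) dt = 463.5.
L_6 = 382.5.
Error = 463.5 − 382.5 = 81.

81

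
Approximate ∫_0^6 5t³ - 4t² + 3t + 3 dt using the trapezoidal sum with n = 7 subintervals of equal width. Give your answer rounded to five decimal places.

1434.12245

Δt = (6 − 0)/7 = 6/7.
f(0) = 3, f(6/7) = 1983/343, f(12/7) = 7401/343, f(18/7) = 23763/343, f(24/7) = 57549/343, f(30/7) = 115239/343, f(36/7) = 203313/343, f(6) = 957.
T_7 = (Δt/2)·[f(t_0) + 2f(t_1) + ... + 2f(t_{6}) + f(t_7)].
Sum ≈ 1434.12245.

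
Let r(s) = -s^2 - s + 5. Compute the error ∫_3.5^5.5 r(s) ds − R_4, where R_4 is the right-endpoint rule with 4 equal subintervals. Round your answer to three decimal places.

5.083

Exact integral: ∫_3.5^5.5 r(s) ds ≈ -40.16667.
R_4 = -45.25.
Error ≈ -40.16667 − (-45.25) ≈ 5.083.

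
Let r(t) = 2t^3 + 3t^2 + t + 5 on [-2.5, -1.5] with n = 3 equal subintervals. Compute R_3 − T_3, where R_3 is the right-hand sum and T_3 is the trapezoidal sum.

2.25

R_3 ≈ 0.333333.
T_3 ≈ -1.916667.
R_3 − T_3 = 2.25.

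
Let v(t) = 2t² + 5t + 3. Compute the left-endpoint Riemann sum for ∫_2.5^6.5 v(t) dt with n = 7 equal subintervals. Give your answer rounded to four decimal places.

248.8163

Δt = (6.5 − 2.5)/7 = 4/7.
Left endpoints: 2.5, 43/14, 51/14, 59/14, 67/14, 75/14, 83/14.
v(2.5) = 28, v(43/14) = 1824/49, v(51/14) = 2340/49, v(59/14) = 2920/49, v(67/14) = 3564/49, v(75/14) = 4272/49, v(83/14) = 5044/49.
Sum = Δt · [v(2.5) + v(43/14) + v(51/14) + ...].
Sum ≈ 248.8163.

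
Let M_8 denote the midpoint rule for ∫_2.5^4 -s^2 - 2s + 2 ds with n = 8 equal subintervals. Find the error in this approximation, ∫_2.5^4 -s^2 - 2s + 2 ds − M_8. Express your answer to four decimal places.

Exact integral: ∫_2.5^4 f(s) ds = -22.875.
M_8 ≈ -22.870605.
Error ≈ -22.875 − (-22.870605) ≈ -0.0044.

-0.0044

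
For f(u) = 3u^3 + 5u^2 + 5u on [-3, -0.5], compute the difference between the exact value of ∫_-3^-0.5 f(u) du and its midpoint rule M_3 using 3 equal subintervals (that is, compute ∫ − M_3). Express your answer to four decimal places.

-1.5553

Exact integral: ∫_-3^-0.5 f(u) du ≈ -37.786458.
M_3 ≈ -36.231192.
Error ≈ -37.786458 − (-36.231192) ≈ -1.5553.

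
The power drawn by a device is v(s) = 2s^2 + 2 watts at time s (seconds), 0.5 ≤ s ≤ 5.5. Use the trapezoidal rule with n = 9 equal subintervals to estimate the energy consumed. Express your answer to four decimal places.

121.3477

Δs = (5.5 − 0.5)/9 = 5/9.
v(0.5) = 2.5, v(19/18) = 685/162, v(29/18) = 1165/162, v(13/6) = 205/18, v(49/18) = 2725/162, v(59/18) = 3805/162, v(23/6) = 565/18, v(79/18) = 6565/162, v(89/18) = 8245/162, v(5.5) = 62.5.
T_9 = (Δs/2)·[v(s_0) + 2v(s_1) + ... + 2v(s_{8}) + v(s_9)].
Sum ≈ 121.3477.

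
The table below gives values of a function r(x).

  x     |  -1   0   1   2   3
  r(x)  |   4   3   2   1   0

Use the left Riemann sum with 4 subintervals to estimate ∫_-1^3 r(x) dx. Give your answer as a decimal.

Δx = 1.
Sum = 1·[4 + 3 + 2 + 1] = 10.

10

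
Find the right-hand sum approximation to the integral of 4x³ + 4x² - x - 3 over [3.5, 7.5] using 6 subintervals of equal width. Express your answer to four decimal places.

4068.7407

Δx = (7.5 − 3.5)/6 = 2/3.
Right endpoints: 25/6, 29/6, 5.5, 37/6, 41/6, 7.5.
f(25/6) = 9494/27, f(29/6) = 14506/27, f(5.5) = 778, f(37/6) = 29186/27, f(41/6) = 39238/27, f(7.5) = 1902.
Sum = Δx · [f(25/6) + f(29/6) + f(5.5) + ...].
Sum ≈ 4068.7407.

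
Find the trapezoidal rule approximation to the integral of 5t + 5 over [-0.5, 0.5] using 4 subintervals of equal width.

Δt = (0.5 − (-0.5))/4 = 0.25.
f(-0.5) = 2.5, f(-0.25) = 3.75, f(0) = 5, f(0.25) = 6.25, f(0.5) = 7.5.
T_4 = (Δt/2)·[f(t_0) + 2f(t_1) + 2f(t_2) + 2f(t_3) + f(t_4)].
Sum = 5.

5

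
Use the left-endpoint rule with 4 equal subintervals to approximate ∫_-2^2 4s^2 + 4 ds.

Δs = (2 − (-2))/4 = 1.
Left endpoints: -2, -1, 0, 1.
f(-2) = 20, f(-1) = 8, f(0) = 4, f(1) = 8.
Sum = Δs · [f(-2) + f(-1) + f(0) + f(1)].
Sum = 40.

40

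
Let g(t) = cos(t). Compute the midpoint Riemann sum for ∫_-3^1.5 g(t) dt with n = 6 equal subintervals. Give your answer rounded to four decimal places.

1.1657

Δt = (1.5 − (-3))/6 = 0.75.
Midpoints: -2.625, -1.875, -1.125, -0.375, 0.375, 1.125.
g(-2.625) ≈ -0.8695, g(-1.875) ≈ -0.2995, g(-1.125) ≈ 0.4312, g(-0.375) ≈ 0.9305, g(0.375) ≈ 0.9305, g(1.125) ≈ 0.4312.
Sum = Δt · [g(-2.625) + g(-1.875) + g(-1.125) + ...].
Sum ≈ 1.1657.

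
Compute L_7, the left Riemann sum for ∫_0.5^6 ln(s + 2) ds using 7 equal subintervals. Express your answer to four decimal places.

Δs = (6 − 0.5)/7 = 11/14.
Left endpoints: 0.5, 9/7, 29/14, 20/7, 51/14, 31/7, 73/14.
f(0.5) ≈ 0.9163, f(9/7) ≈ 1.1896, f(29/14) ≈ 1.4040, f(20/7) ≈ 1.5805, f(51/14) ≈ 1.7304, f(31/7) ≈ 1.8608, f(73/14) ≈ 1.9761.
Sum = Δs · [f(0.5) + f(9/7) + f(29/14) + ...].
Sum ≈ 8.3738.

8.3738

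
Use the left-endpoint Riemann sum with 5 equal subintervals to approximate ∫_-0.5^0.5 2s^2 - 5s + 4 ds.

Δs = (0.5 − (-0.5))/5 = 0.2.
Left endpoints: -0.5, -0.3, -0.1, 0.1, 0.3.
f(-0.5) = 7, f(-0.3) = 5.68, f(-0.1) = 4.52, f(0.1) = 3.52, f(0.3) = 2.68.
Sum = Δs · [f(-0.5) + f(-0.3) + f(-0.1) + f(0.1) + f(0.3)].
Sum = 4.68.

4.68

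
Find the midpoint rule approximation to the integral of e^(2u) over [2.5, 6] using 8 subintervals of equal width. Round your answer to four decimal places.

78766.3045

Δu = (6 − 2.5)/8 = 0.4375.
Midpoints: 2.71875, 3.15625, 3.59375, 4.03125, 4.46875, 4.90625, 5.34375, 5.78125.
f(2.71875) ≈ 229.8668, f(3.15625) ≈ 551.4218, f(3.59375) ≈ 1322.7921, f(4.03125) ≈ 3173.2133, f(4.46875) ≈ 7612.1429, f(4.90625) ≈ 18260.5815, f(5.34375) ≈ 43804.8578, f(5.78125) ≈ 105082.3912.
Sum = Δu · [f(2.71875) + f(3.15625) + f(3.59375) + ...].
Sum ≈ 78766.3045.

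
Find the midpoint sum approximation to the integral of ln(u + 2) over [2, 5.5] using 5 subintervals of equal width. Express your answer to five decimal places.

Δu = (5.5 − 2)/5 = 0.7.
Midpoints: 2.35, 3.05, 3.75, 4.45, 5.15.
f(2.35) ≈ 1.47018, f(3.05) ≈ 1.61939, f(3.75) ≈ 1.74920, f(4.45) ≈ 1.86408, f(5.15) ≈ 1.96711.
Sum = Δu · [f(2.35) + f(3.05) + f(3.75) + f(4.45) + f(5.15)].
Sum ≈ 6.06897.

6.06897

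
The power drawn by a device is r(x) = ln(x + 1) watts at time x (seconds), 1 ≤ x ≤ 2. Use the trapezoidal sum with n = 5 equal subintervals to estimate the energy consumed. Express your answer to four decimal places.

0.9090

Δx = (2 − 1)/5 = 0.2.
r(1) ≈ 0.6931, r(1.2) ≈ 0.7885, r(1.4) ≈ 0.8755, r(1.6) ≈ 0.9555, r(1.8) ≈ 1.0296, r(2) ≈ 1.0986.
T_5 = (Δx/2)·[r(x_0) + 2r(x_1) + ... + 2r(x_{4}) + r(x_5)].
Sum ≈ 0.9090.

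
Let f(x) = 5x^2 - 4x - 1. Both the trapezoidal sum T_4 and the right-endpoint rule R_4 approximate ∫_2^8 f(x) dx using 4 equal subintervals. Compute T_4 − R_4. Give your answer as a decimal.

-207

T_4 = 725.25.
R_4 = 932.25.
T_4 − R_4 = -207.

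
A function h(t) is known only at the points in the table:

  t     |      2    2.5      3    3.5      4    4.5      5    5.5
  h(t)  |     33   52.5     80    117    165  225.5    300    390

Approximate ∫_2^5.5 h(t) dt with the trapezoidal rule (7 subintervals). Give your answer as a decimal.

Δt = 0.5.
T_7 = (0.5/2)·[33 + 2·52.5 + 2·80 + 2·117 + 2·165 + 2·225.5 + 2·300 + 390] = 575.75.

575.75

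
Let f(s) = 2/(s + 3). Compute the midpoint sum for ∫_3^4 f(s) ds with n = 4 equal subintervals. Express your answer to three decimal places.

0.308

Δs = (4 − 3)/4 = 0.25.
Midpoints: 3.125, 3.375, 3.625, 3.875.
f(3.125) = 16/49, f(3.375) = 16/51, f(3.625) = 16/53, f(3.875) = 16/55.
Sum = Δs · [f(3.125) + f(3.375) + f(3.625) + f(3.875)].
Sum ≈ 0.308.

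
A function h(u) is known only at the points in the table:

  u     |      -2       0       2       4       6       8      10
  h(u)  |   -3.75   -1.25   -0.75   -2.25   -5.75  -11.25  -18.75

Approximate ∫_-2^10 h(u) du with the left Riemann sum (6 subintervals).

Δu = 2.
Sum = 2·[(-3.75) + (-1.25) + (-0.75) + (-2.25) + (-5.75) + (-11.25)] = -50.

-50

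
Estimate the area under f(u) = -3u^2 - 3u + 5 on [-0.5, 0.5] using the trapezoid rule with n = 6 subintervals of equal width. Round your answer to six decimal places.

Δu = (0.5 − (-0.5))/6 = 1/6.
f(-0.5) = 5.75, f(-1/3) = 17/3, f(-1/6) = 65/12, f(0) = 5, f(1/6) = 53/12, f(1/3) = 11/3, f(0.5) = 2.75.
T_6 = (Δu/2)·[f(u_0) + 2f(u_1) + ... + 2f(u_{5}) + f(u_6)].
Sum ≈ 4.736111.

4.736111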